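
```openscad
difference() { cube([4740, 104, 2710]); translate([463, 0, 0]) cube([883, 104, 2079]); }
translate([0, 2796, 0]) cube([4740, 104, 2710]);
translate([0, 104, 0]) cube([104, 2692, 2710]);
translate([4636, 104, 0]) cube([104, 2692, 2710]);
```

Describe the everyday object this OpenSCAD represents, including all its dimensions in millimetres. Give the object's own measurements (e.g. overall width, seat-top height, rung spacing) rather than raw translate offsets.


A single room: four walls, each 2710 mm tall and 104 mm thick, enclosing an outside footprint 4740×2900 mm (x × y), no floor or roof. The front and back walls (−y and +y sides) run the full x-width; the side walls fit between their inner faces. A door opening 883 mm wide and 2079 mm tall is cut through the front wall from the floor up, its −x edge 463 mm from the wall's −x end.


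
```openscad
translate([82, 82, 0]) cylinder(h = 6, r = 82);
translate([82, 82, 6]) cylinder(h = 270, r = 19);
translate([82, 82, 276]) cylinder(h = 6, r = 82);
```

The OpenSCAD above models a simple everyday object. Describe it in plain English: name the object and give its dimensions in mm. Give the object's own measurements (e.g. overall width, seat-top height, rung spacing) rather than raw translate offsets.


A spool: two coaxial disc flanges of radius 82 mm and thickness 6 mm, joined by a core cylinder of radius 19 mm and height 270 mm. The lower flange rests on z = 0 and the three cylinders share a vertical axis.


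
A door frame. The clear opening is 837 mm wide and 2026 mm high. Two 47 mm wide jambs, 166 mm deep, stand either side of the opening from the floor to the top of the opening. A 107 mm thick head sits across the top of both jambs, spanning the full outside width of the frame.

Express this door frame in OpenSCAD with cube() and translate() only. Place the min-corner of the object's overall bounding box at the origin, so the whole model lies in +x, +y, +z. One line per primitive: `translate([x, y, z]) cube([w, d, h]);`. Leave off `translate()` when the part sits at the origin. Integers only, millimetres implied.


cube([47, 166, 2026]);
translate([884, 0, 0]) cube([47, 166, 2026]);
translate([0, 0, 2026]) cube([931, 166, 107]);


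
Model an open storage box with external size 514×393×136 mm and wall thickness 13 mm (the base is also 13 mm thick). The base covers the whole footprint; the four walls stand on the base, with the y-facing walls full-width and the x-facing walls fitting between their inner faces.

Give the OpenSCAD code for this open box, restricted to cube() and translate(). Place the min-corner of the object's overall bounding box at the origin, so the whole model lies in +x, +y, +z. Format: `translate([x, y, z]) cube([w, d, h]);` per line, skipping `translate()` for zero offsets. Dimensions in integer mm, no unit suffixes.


cube([514, 393, 13]);
translate([0, 0, 13]) cube([514, 13, 123]);
translate([0, 380, 13]) cube([514, 13, 123]);
translate([0, 13, 13]) cube([13, 367, 123]);
translate([501, 13, 13]) cube([13, 367, 123]);


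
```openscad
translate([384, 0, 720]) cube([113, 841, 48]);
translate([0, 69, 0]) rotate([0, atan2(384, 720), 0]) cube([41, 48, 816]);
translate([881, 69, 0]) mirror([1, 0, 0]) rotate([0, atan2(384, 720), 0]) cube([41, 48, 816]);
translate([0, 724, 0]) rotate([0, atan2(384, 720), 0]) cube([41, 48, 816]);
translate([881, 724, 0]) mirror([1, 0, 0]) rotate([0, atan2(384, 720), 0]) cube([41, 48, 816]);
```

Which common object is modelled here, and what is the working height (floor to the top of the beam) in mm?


A sawhorse. The overall height is 768 mm.

A beam across two mirrored pairs of raked legs — a sawhorse. The beam's underside is at z = 720 (matching the legs' vertical rise in atan2(384, 720)) and the beam is 48 mm tall, so its top is at 720 + 48 = 768 mm. The raked legs top out at the beam's underside, so that is the highest point.


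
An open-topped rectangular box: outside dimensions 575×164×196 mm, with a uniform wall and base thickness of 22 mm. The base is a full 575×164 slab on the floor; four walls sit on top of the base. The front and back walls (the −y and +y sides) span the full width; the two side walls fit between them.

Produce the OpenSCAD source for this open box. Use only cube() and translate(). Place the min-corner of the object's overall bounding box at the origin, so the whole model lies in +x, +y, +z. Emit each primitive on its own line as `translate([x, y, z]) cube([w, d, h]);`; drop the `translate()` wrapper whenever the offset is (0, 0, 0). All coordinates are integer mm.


cube([575, 164, 22]);
translate([0, 0, 22]) cube([575, 22, 174]);
translate([0, 142, 22]) cube([575, 22, 174]);
translate([0, 22, 22]) cube([22, 120, 174]);
translate([553, 22, 22]) cube([22, 120, 174]);


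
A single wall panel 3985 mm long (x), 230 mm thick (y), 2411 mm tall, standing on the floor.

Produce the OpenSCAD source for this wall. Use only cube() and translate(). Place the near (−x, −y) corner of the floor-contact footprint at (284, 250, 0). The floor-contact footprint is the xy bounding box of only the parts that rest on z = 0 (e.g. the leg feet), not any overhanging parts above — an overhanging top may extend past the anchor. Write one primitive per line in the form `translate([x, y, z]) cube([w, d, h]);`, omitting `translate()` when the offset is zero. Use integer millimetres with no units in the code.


translate([284, 250, 0]) cube([3985, 230, 2411]);


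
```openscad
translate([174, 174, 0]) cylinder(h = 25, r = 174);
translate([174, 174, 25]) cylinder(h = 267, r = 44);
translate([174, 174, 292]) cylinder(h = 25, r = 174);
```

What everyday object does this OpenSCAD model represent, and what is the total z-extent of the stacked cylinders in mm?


A spool. The overall height is 317 mm.

Three coaxial cylinders, large–small–large — a spool. Two 25 mm flanges and a 267 mm core give 25 + 267 + 25 = 317 mm.


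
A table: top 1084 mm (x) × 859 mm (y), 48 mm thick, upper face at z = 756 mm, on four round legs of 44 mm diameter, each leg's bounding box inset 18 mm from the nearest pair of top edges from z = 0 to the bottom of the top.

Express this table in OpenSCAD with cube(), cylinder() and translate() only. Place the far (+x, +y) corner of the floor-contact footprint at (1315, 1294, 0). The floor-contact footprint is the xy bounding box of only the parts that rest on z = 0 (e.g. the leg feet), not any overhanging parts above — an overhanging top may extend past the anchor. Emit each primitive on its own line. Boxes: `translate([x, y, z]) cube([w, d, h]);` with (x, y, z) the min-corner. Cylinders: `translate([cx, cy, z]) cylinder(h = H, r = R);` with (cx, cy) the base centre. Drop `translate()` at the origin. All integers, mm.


translate([249, 453, 708]) cube([1084, 859, 48]);
translate([289, 493, 0]) cylinder(h = 708, r = 22);
translate([1293, 493, 0]) cylinder(h = 708, r = 22);
translate([289, 1272, 0]) cylinder(h = 708, r = 22);
translate([1293, 1272, 0]) cylinder(h = 708, r = 22);


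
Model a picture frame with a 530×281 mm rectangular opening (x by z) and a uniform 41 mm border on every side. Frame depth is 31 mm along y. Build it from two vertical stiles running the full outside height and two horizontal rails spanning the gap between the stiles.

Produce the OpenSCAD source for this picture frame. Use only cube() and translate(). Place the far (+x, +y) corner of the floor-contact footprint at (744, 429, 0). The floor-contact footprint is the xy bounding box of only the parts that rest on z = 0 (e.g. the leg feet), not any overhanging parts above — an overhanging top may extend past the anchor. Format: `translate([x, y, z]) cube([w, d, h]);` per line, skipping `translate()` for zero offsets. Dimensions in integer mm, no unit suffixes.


translate([132, 398, 0]) cube([41, 31, 363]);
translate([703, 398, 0]) cube([41, 31, 363]);
translate([173, 398, 0]) cube([530, 31, 41]);
translate([173, 398, 322]) cube([530, 31, 41]);


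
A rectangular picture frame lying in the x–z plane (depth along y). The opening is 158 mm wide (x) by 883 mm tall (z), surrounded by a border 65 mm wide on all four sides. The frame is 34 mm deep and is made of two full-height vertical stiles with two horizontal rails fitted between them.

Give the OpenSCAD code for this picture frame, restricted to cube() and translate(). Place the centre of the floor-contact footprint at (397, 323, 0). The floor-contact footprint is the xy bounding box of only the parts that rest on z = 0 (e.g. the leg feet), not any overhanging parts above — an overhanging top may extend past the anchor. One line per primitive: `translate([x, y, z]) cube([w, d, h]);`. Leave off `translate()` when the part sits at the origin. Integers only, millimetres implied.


translate([253, 306, 0]) cube([65, 34, 1013]);
translate([476, 306, 0]) cube([65, 34, 1013]);
translate([318, 306, 0]) cube([158, 34, 65]);
translate([318, 306, 948]) cube([158, 34, 65]);


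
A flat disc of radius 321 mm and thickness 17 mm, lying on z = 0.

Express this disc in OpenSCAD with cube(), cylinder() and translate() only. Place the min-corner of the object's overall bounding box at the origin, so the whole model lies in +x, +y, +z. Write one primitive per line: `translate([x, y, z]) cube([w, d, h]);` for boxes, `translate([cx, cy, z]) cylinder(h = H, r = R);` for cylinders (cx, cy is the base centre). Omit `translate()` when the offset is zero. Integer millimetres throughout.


translate([321, 321, 0]) cylinder(h = 17, r = 321);


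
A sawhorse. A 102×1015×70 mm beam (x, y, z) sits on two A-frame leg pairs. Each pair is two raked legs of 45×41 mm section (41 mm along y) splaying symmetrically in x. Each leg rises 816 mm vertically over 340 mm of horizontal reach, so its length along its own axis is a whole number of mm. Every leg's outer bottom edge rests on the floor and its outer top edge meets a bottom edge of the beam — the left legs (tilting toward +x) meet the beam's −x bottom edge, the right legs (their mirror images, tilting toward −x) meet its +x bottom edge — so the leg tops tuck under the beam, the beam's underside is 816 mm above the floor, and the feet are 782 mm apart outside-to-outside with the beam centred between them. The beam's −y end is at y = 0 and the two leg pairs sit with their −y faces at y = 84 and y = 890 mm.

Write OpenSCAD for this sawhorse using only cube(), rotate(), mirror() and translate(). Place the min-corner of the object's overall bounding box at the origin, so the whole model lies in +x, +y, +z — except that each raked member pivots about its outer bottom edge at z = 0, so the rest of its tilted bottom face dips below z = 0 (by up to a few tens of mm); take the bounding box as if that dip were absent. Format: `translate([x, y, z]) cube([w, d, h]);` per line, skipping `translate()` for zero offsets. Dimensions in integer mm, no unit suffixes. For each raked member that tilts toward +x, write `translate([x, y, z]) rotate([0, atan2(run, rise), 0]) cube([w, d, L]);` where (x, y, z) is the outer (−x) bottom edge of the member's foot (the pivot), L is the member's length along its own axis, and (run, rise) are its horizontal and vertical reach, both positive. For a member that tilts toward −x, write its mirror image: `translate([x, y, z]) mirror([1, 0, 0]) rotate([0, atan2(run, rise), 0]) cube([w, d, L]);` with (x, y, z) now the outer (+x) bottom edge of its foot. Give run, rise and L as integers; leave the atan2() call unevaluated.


translate([340, 0, 816]) cube([102, 1015, 70]);
translate([0, 84, 0]) rotate([0, atan2(340, 816), 0]) cube([45, 41, 884]);
translate([782, 84, 0]) mirror([1, 0, 0]) rotate([0, atan2(340, 816), 0]) cube([45, 41, 884]);
translate([0, 890, 0]) rotate([0, atan2(340, 816), 0]) cube([45, 41, 884]);
translate([782, 890, 0]) mirror([1, 0, 0]) rotate([0, atan2(340, 816), 0]) cube([45, 41, 884]);


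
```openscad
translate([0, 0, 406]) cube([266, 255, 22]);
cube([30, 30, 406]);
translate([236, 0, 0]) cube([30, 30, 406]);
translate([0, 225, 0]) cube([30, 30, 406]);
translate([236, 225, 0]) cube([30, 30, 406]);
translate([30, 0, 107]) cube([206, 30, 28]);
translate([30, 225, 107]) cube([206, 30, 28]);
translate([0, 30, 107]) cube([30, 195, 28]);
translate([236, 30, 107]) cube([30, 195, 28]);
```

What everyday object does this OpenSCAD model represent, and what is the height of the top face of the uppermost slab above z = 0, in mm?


A stool. The seat height is 428 mm.

A 266×255×22 slab at z = 406 on four corner posts — a stool. The seat top is 406 + 22 = 428 mm.


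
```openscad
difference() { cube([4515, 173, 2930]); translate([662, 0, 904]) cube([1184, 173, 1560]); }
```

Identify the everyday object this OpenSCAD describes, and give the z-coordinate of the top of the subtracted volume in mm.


A wall with a window opening. The window head height is 2464 mm.

A wall with a rectangular opening subtracted — a window. Sill at z = 904, opening 1560 mm tall, so the head is at 904 + 1560 = 2464 mm.


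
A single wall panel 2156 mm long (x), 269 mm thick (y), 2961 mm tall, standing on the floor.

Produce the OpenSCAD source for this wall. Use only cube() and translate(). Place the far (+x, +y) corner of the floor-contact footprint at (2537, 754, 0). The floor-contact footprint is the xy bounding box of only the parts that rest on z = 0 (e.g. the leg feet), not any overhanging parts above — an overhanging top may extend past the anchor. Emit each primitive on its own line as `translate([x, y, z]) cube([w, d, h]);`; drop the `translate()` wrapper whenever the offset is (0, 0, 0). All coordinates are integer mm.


translate([381, 485, 0]) cube([2156, 269, 2961]);


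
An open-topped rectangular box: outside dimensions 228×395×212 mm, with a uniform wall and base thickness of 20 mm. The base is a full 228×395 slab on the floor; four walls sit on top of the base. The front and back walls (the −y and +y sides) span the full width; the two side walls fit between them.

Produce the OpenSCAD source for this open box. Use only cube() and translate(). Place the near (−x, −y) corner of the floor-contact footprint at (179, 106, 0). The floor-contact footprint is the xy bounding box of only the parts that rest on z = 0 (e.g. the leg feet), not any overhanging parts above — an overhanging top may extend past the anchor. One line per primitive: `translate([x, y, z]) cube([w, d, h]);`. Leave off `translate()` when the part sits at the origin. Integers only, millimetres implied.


translate([179, 106, 0]) cube([228, 395, 20]);
translate([179, 106, 20]) cube([228, 20, 192]);
translate([179, 481, 20]) cube([228, 20, 192]);
translate([179, 126, 20]) cube([20, 355, 192]);
translate([387, 126, 20]) cube([20, 355, 192]);


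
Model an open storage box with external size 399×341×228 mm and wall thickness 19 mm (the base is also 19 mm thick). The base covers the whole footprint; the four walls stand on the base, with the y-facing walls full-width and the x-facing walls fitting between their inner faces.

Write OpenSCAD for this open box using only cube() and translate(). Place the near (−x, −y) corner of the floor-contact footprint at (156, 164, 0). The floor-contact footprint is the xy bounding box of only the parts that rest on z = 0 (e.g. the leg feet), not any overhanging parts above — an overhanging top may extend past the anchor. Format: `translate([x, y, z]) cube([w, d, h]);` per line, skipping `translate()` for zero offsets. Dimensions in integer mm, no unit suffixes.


translate([156, 164, 0]) cube([399, 341, 19]);
translate([156, 164, 19]) cube([399, 19, 209]);
translate([156, 486, 19]) cube([399, 19, 209]);
translate([156, 183, 19]) cube([19, 303, 209]);
translate([536, 183, 19]) cube([19, 303, 209]);


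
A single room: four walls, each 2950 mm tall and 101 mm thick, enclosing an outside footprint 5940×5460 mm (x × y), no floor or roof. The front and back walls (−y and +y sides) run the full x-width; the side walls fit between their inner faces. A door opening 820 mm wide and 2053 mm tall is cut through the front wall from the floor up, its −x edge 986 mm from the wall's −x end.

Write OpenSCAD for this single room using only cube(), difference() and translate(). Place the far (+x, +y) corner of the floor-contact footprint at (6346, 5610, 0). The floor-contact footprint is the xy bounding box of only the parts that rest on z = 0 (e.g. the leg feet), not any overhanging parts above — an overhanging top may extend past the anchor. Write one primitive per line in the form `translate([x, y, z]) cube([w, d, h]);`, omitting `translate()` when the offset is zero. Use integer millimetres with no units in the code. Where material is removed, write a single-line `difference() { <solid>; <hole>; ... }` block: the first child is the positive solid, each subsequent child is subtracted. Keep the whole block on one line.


difference() { translate([406, 150, 0]) cube([5940, 101, 2950]); translate([1392, 150, 0]) cube([820, 101, 2053]); }
translate([406, 5509, 0]) cube([5940, 101, 2950]);
translate([406, 251, 0]) cube([101, 5258, 2950]);
translate([6245, 251, 0]) cube([101, 5258, 2950]);


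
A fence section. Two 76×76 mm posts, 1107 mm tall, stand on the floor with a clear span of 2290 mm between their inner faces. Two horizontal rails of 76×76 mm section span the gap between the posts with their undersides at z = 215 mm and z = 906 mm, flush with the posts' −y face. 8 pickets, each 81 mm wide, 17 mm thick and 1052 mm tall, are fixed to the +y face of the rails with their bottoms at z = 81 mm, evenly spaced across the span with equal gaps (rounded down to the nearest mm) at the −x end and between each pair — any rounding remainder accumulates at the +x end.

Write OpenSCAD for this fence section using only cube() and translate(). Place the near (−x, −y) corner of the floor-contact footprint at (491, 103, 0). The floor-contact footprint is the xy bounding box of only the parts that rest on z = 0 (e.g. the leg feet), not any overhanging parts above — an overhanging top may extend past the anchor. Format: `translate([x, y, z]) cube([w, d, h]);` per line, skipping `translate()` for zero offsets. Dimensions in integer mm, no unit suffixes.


translate([491, 103, 0]) cube([76, 76, 1107]);
translate([2857, 103, 0]) cube([76, 76, 1107]);
translate([567, 103, 215]) cube([2290, 76, 76]);
translate([567, 103, 906]) cube([2290, 76, 76]);
translate([749, 179, 81]) cube([81, 17, 1052]);
translate([1012, 179, 81]) cube([81, 17, 1052]);
translate([1275, 179, 81]) cube([81, 17, 1052]);
translate([1538, 179, 81]) cube([81, 17, 1052]);
translate([1801, 179, 81]) cube([81, 17, 1052]);
translate([2064, 179, 81]) cube([81, 17, 1052]);
translate([2327, 179, 81]) cube([81, 17, 1052]);
translate([2590, 179, 81]) cube([81, 17, 1052]);


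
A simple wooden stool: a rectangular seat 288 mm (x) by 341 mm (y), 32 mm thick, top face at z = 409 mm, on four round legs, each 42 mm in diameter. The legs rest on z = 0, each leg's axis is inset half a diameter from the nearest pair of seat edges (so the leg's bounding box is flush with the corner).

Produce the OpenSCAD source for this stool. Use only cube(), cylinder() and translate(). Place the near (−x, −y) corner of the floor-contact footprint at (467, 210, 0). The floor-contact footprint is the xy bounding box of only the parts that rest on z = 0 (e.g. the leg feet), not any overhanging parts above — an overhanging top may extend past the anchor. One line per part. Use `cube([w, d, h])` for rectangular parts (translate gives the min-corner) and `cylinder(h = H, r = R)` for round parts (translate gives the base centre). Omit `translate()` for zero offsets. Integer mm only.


translate([467, 210, 377]) cube([288, 341, 32]);
translate([488, 231, 0]) cylinder(h = 377, r = 21);
translate([734, 231, 0]) cylinder(h = 377, r = 21);
translate([488, 530, 0]) cylinder(h = 377, r = 21);
translate([734, 530, 0]) cylinder(h = 377, r = 21);


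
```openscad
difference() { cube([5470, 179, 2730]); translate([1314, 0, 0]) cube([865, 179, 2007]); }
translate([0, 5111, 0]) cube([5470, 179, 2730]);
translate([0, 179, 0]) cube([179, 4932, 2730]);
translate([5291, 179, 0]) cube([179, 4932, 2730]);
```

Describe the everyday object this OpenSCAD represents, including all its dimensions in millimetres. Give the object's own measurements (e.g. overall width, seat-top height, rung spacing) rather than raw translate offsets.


A single room: four walls, each 2730 mm tall and 179 mm thick, enclosing an outside footprint 5470×5290 mm (x × y), no floor or roof. The front and back walls (−y and +y sides) run the full x-width; the side walls fit between their inner faces. A door opening 865 mm wide and 2007 mm tall is cut through the front wall from the floor up, its −x edge 1314 mm from the wall's −x end.


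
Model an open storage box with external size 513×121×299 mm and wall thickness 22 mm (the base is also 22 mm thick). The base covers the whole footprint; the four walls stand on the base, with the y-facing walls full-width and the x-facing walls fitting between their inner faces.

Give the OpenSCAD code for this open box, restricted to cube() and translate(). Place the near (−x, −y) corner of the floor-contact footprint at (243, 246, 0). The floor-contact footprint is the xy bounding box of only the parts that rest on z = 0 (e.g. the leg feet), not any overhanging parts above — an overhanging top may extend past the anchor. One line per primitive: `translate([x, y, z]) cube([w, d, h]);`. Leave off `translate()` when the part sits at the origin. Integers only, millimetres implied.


translate([243, 246, 0]) cube([513, 121, 22]);
translate([243, 246, 22]) cube([513, 22, 277]);
translate([243, 345, 22]) cube([513, 22, 277]);
translate([243, 268, 22]) cube([22, 77, 277]);
translate([734, 268, 22]) cube([22, 77, 277]);


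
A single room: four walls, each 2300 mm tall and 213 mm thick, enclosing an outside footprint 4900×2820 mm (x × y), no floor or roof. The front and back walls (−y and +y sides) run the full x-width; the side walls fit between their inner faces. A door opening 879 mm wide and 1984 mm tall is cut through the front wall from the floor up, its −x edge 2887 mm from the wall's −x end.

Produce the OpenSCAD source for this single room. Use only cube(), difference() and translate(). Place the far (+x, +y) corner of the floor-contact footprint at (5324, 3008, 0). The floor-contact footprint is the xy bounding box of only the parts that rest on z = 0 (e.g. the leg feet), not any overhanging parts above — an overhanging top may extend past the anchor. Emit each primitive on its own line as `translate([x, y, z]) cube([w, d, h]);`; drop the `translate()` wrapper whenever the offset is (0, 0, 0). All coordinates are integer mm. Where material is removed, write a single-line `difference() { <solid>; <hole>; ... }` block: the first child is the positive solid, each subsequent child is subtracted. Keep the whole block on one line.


difference() { translate([424, 188, 0]) cube([4900, 213, 2300]); translate([3311, 188, 0]) cube([879, 213, 1984]); }
translate([424, 2795, 0]) cube([4900, 213, 2300]);
translate([424, 401, 0]) cube([213, 2394, 2300]);
translate([5111, 401, 0]) cube([213, 2394, 2300]);


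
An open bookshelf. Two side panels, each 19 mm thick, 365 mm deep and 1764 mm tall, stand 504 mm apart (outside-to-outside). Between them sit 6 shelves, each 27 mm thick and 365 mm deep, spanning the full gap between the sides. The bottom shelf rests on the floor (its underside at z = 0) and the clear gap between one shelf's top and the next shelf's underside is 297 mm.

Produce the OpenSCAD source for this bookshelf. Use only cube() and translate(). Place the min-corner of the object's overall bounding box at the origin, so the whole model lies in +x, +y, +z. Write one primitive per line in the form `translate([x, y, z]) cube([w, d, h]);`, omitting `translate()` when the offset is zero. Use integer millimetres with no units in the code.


cube([19, 365, 1764]);
translate([485, 0, 0]) cube([19, 365, 1764]);
translate([19, 0, 0]) cube([466, 365, 27]);
translate([19, 0, 324]) cube([466, 365, 27]);
translate([19, 0, 648]) cube([466, 365, 27]);
translate([19, 0, 972]) cube([466, 365, 27]);
translate([19, 0, 1296]) cube([466, 365, 27]);
translate([19, 0, 1620]) cube([466, 365, 27]);


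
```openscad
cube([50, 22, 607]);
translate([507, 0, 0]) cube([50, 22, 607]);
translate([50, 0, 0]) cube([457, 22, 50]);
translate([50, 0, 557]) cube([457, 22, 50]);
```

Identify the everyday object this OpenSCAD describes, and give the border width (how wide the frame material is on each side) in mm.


A picture frame. The border width is 50 mm.

Four thin pieces enclosing a rectangular opening — a picture frame. The two full-height stiles are 607 mm tall; the top rail sits at z = 557 and is 50 mm tall, so the border above the opening is 607 − 557 = 50 mm, matching the stile x-width.


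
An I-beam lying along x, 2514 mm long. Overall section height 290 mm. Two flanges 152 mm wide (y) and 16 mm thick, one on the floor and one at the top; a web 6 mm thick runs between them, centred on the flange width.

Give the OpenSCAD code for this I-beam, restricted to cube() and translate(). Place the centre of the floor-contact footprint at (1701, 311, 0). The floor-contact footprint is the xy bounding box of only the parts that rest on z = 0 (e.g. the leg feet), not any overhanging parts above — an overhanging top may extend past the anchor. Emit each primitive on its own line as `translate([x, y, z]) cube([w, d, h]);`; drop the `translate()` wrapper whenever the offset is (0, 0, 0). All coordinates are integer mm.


translate([444, 235, 0]) cube([2514, 152, 16]);
translate([444, 308, 16]) cube([2514, 6, 258]);
translate([444, 235, 274]) cube([2514, 152, 16]);


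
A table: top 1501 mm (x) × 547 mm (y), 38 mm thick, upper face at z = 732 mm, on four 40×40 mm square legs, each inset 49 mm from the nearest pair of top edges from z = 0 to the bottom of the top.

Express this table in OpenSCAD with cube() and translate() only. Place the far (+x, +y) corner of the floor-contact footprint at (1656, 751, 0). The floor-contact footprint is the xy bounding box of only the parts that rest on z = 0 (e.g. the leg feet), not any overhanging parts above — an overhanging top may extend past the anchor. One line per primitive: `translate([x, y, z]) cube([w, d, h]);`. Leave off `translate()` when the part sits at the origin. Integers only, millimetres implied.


translate([204, 253, 694]) cube([1501, 547, 38]);
translate([253, 302, 0]) cube([40, 40, 694]);
translate([1616, 302, 0]) cube([40, 40, 694]);
translate([253, 711, 0]) cube([40, 40, 694]);
translate([1616, 711, 0]) cube([40, 40, 694]);


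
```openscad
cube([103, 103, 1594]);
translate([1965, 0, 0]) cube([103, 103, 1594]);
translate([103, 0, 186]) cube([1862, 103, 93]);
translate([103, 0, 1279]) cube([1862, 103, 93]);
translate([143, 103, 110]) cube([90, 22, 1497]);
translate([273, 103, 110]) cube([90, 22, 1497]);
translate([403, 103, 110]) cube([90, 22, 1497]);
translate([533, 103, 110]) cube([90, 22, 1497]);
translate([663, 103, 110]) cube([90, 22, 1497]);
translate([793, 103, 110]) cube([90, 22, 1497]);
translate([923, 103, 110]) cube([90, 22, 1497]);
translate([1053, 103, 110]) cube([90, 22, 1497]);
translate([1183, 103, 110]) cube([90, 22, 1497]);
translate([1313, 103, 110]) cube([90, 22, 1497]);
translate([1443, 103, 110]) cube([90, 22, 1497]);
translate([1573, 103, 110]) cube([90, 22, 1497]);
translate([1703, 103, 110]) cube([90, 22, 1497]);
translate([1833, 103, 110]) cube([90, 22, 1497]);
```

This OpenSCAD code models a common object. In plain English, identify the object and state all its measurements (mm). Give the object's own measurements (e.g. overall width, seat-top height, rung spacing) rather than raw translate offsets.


A fence section. Two 103×103 mm posts, 1594 mm tall, stand on the floor with a clear span of 1862 mm between their inner faces. Two horizontal rails of 103×93 mm section span the gap between the posts with their undersides at z = 186 mm and z = 1279 mm, flush with the posts' −y face. 14 pickets, each 90 mm wide, 22 mm thick and 1497 mm tall, are fixed to the +y face of the rails with their bottoms at z = 110 mm, spaced across the span with a 40 mm gap after the −x post and between neighbouring pickets, with 42 mm left before the +x post.


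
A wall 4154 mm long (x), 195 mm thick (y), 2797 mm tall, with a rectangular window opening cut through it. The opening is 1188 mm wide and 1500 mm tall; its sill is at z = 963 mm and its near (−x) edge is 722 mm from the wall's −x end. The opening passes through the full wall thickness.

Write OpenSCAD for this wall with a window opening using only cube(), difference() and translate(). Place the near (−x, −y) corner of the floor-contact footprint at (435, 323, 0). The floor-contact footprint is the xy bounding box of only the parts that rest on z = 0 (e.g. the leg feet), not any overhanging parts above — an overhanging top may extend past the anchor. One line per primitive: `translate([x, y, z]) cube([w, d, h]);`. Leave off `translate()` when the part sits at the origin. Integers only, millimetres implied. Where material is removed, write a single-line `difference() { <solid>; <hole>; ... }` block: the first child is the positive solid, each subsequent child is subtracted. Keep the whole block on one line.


difference() { translate([435, 323, 0]) cube([4154, 195, 2797]); translate([1157, 323, 963]) cube([1188, 195, 1500]); }


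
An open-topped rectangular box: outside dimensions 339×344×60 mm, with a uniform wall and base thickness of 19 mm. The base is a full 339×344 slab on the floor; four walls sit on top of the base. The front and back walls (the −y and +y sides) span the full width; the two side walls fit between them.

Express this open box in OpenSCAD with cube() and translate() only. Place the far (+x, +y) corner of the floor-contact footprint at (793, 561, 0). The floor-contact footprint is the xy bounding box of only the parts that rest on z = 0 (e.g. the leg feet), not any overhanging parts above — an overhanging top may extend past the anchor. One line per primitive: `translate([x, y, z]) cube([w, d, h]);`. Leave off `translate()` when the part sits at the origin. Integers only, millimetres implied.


translate([454, 217, 0]) cube([339, 344, 19]);
translate([454, 217, 19]) cube([339, 19, 41]);
translate([454, 542, 19]) cube([339, 19, 41]);
translate([454, 236, 19]) cube([19, 306, 41]);
translate([774, 236, 19]) cube([19, 306, 41]);


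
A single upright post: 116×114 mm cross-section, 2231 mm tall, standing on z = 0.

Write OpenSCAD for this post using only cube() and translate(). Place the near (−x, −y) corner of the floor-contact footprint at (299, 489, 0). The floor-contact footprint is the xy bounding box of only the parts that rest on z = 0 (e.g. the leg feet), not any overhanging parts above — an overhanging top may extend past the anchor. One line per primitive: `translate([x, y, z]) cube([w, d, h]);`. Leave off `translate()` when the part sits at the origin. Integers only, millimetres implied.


translate([299, 489, 0]) cube([116, 114, 2231]);


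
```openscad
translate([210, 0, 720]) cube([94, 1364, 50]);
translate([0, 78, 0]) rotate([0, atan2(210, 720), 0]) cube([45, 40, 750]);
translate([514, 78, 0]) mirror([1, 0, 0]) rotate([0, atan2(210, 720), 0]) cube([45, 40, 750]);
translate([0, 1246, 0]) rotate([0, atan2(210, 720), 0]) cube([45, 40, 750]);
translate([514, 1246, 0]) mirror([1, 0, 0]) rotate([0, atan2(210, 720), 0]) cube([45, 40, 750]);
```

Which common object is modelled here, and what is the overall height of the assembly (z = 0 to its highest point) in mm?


A sawhorse. The overall height is 770 mm.

A beam across two mirrored pairs of raked legs — a sawhorse. The beam's underside is at z = 720 (matching the legs' vertical rise in atan2(210, 720)) and the beam is 50 mm tall, so its top is at 720 + 50 = 770 mm. The raked legs top out at the beam's underside, so that is the highest point.


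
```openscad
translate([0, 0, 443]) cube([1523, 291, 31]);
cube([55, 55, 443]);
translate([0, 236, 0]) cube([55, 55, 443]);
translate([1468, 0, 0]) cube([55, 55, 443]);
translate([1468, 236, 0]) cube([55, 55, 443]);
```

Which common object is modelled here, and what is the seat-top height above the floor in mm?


A bench. The seat-top height is 474 mm.

A long slab on four corner posts — a bench. The slab sits at z = 443 with thickness 31, so the top is 443 + 31 = 474 mm.


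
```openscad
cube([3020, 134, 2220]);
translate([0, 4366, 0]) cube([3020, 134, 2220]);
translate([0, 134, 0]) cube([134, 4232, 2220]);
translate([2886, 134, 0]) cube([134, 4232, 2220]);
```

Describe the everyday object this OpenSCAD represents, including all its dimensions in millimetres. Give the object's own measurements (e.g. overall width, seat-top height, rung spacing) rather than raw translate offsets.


The wall frame of a small rectangular building: four walls, each 2220 mm tall and 134 mm thick, enclosing a footprint 3020 mm (x) by 4500 mm (y) outside-to-outside, with no floor or roof. The front and back walls (the −y and +y sides) span the full width; the two side walls fit between them.


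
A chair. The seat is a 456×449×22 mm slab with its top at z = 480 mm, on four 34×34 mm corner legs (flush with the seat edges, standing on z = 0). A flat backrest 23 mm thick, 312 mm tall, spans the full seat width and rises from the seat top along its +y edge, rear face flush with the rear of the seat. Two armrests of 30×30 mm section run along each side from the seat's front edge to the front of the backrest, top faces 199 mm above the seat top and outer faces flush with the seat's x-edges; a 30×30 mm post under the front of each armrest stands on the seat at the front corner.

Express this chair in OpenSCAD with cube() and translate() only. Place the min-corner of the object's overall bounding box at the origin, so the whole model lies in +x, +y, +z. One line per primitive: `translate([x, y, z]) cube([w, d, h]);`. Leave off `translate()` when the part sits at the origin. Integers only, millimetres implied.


translate([0, 0, 458]) cube([456, 449, 22]);
cube([34, 34, 458]);
translate([422, 0, 0]) cube([34, 34, 458]);
translate([0, 415, 0]) cube([34, 34, 458]);
translate([422, 415, 0]) cube([34, 34, 458]);
translate([0, 426, 480]) cube([456, 23, 312]);
translate([0, 0, 649]) cube([30, 426, 30]);
translate([426, 0, 649]) cube([30, 426, 30]);
translate([0, 0, 480]) cube([30, 30, 169]);
translate([426, 0, 480]) cube([30, 30, 169]);


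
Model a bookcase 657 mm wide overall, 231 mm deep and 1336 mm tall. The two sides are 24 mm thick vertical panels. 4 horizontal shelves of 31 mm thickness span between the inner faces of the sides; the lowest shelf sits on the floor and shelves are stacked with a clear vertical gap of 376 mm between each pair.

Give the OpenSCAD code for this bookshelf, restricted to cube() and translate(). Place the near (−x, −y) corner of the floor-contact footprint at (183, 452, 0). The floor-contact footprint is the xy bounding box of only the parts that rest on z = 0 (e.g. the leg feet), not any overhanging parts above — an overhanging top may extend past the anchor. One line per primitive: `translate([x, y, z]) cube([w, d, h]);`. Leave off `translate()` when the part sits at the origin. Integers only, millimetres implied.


translate([183, 452, 0]) cube([24, 231, 1336]);
translate([816, 452, 0]) cube([24, 231, 1336]);
translate([207, 452, 0]) cube([609, 231, 31]);
translate([207, 452, 407]) cube([609, 231, 31]);
translate([207, 452, 814]) cube([609, 231, 31]);
translate([207, 452, 1221]) cube([609, 231, 31]);


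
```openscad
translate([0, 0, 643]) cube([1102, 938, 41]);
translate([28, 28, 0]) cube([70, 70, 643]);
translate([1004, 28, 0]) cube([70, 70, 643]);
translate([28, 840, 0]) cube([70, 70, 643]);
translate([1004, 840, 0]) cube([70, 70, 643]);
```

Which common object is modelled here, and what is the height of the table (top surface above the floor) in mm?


A table. The table height is 684 mm.

A 1102×938×41 slab sits at z = 643 on four 70 mm square posts — a table. The top surface is at 643 + 41 = 684 mm.


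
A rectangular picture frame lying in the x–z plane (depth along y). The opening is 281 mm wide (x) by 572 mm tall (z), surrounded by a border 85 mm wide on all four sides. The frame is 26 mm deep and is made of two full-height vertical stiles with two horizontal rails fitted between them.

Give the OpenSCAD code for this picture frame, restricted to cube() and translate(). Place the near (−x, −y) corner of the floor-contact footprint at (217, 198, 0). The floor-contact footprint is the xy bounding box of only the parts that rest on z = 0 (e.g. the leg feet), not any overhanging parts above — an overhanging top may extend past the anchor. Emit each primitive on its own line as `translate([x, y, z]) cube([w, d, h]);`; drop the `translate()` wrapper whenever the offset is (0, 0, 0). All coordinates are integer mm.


translate([217, 198, 0]) cube([85, 26, 742]);
translate([583, 198, 0]) cube([85, 26, 742]);
translate([302, 198, 0]) cube([281, 26, 85]);
translate([302, 198, 657]) cube([281, 26, 85]);


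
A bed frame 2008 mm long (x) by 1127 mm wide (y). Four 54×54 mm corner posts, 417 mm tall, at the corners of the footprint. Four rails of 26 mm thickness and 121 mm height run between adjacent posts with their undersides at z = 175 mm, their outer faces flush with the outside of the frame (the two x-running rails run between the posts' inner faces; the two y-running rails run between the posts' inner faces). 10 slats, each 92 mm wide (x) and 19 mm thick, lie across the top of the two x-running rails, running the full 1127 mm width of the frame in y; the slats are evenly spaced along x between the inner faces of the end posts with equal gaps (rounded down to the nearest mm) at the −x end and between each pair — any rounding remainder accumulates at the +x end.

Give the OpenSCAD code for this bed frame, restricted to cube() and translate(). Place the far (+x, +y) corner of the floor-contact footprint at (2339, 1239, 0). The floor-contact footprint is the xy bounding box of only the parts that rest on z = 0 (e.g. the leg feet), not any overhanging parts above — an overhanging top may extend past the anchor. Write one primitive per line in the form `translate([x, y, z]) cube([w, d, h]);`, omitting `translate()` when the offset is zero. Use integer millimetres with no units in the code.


translate([331, 112, 0]) cube([54, 54, 417]);
translate([331, 1185, 0]) cube([54, 54, 417]);
translate([2285, 112, 0]) cube([54, 54, 417]);
translate([2285, 1185, 0]) cube([54, 54, 417]);
translate([385, 112, 175]) cube([1900, 26, 121]);
translate([385, 1213, 175]) cube([1900, 26, 121]);
translate([331, 166, 175]) cube([26, 1019, 121]);
translate([2313, 166, 175]) cube([26, 1019, 121]);
translate([474, 112, 296]) cube([92, 1127, 19]);
translate([655, 112, 296]) cube([92, 1127, 19]);
translate([836, 112, 296]) cube([92, 1127, 19]);
translate([1017, 112, 296]) cube([92, 1127, 19]);
translate([1198, 112, 296]) cube([92, 1127, 19]);
translate([1379, 112, 296]) cube([92, 1127, 19]);
translate([1560, 112, 296]) cube([92, 1127, 19]);
translate([1741, 112, 296]) cube([92, 1127, 19]);
translate([1922, 112, 296]) cube([92, 1127, 19]);
translate([2103, 112, 296]) cube([92, 1127, 19]);


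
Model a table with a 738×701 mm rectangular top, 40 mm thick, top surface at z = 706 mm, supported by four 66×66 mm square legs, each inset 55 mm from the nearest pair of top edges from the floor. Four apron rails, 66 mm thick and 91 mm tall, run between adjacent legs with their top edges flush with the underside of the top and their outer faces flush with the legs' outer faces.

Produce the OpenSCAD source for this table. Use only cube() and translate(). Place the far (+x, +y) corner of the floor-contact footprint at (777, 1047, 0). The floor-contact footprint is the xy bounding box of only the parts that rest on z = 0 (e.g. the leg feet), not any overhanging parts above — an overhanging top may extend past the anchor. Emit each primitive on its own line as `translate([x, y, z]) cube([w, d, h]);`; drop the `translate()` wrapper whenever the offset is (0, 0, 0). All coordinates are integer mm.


// leg_h = 706 - 40 = 666
// apron z = 666 - 91 = 575
translate([94, 401, 666]) cube([738, 701, 40]);
translate([149, 456, 0]) cube([66, 66, 666]);
translate([711, 456, 0]) cube([66, 66, 666]);
translate([149, 981, 0]) cube([66, 66, 666]);
translate([711, 981, 0]) cube([66, 66, 666]);
translate([215, 456, 575]) cube([496, 66, 91]);
translate([215, 981, 575]) cube([496, 66, 91]);
translate([149, 522, 575]) cube([66, 459, 91]);
translate([711, 522, 575]) cube([66, 459, 91]);
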